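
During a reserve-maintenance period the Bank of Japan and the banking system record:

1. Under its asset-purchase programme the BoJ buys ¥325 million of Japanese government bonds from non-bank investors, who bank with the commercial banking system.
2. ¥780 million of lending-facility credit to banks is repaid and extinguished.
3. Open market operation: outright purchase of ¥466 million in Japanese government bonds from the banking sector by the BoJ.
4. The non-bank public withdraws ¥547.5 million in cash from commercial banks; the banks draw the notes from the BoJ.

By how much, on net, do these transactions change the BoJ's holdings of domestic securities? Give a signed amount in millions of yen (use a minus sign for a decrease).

Asset purchase (from non-banks) ¥325 million: securities added to the BoJ's portfolio → +¥325M.
Discount-window repayment ¥780 million: the BoJ's securities portfolio is untouched → 0.
OMO purchase (from banks) ¥466 million: securities added to the BoJ's portfolio → +¥466M.
Currency withdrawal ¥547.5 million: the BoJ's securities portfolio is untouched → 0.
Net: 325 + 0 + 466 + 0 = +¥791 million.

+¥791 million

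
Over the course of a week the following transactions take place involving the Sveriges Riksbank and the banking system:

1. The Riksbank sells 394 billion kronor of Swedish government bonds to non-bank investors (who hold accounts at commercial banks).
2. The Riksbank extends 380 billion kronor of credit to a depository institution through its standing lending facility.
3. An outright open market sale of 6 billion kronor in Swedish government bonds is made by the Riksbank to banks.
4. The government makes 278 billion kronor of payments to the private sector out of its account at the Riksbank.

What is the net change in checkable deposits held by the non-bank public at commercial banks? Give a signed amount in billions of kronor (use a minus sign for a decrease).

-116 billion

Asset sale (to non-banks) 394 billion kronor: non-bank counterparties' bank balances fall → −394B.
Discount-window loan 380 billion kronor: the counterparty is a bank, so public deposits are unchanged → 0.
OMO sale (to banks) 6 billion kronor: the counterparty is a bank, so public deposits are unchanged → 0.
Government spending 278 billion kronor: non-bank counterparties' bank balances rise → +278B.
Net: −394 + 0 + 0 + 278 = -116 billion.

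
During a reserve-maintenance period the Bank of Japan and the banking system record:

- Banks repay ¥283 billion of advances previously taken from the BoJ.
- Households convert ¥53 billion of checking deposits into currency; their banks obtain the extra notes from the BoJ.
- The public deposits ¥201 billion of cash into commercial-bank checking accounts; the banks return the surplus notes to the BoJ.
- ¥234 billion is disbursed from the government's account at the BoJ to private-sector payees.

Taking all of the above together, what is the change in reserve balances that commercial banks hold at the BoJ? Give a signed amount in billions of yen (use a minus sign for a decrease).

+¥99 billion

Discount-window repayment ¥283 billion: repayment is debited from reserves → −¥283B.
Currency withdrawal ¥53 billion: banks swap reserves for currency → −¥53B.
Currency deposit ¥201 billion: returned notes are swapped for reserve credit → +¥201B.
Government spending ¥234 billion: government payments flow into bank reserve accounts → +¥234B.
Net: −283 − 53 + 201 + 234 = +¥99 billion.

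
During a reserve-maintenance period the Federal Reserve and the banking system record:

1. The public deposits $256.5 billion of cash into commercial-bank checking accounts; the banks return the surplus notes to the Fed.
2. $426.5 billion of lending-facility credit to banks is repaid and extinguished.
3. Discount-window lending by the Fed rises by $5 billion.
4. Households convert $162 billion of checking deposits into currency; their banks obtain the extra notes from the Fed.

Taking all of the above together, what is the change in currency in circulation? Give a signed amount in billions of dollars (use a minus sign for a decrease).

Currency deposit $256.5 billion: notes return to the central bank → −$256.5B.
Discount-window repayment $426.5 billion: no currency enters or leaves circulation → 0.
Discount-window loan $5 billion: no currency enters or leaves circulation → 0.
Currency withdrawal $162 billion: notes leave the central bank → +$162B.
Net: −256.5 + 0 + 0 + 162 = -$94.5 billion.

-$94.5 billion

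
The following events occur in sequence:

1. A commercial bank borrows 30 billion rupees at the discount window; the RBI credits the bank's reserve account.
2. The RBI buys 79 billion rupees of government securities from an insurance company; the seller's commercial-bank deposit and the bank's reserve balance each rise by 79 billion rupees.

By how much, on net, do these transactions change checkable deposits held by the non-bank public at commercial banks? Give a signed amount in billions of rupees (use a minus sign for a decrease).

+79 billion

Discount-window loan 30 billion rupees: the counterparty is a bank, so public deposits are unchanged → 0.
Asset purchase (from non-banks) 79 billion rupees: non-bank counterparties' bank balances rise → +79B.
Net: 0 + 79 = +79 billion.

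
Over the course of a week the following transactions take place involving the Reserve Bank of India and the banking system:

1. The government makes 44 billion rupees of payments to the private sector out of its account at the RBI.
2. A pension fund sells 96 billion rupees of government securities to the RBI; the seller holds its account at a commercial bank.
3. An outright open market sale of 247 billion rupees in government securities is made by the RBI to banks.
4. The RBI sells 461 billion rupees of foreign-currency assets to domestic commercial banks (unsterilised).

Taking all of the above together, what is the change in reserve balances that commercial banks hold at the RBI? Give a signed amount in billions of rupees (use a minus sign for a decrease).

RBI balance sheet:
  Assets:      Securities −151B, Foreign assets −461B
  Liabilities: Bank reserves −568B, Government deposits −44B
Commercial banking system:
  Assets:      Reserves at CB −568B, Securities +247B, Foreign assets +461B
  Liabilities: Checkable deposits +140B
So the change in reserve balances that commercial banks hold at the RBI is -568 billion.

-568 billion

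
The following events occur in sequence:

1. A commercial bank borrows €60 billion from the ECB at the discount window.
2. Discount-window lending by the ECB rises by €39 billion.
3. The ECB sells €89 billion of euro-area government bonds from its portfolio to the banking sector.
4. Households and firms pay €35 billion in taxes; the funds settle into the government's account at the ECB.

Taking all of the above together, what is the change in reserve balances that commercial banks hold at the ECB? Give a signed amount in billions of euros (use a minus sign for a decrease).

Discount-window loan €60 billion: the loan is credited to the bank's reserve account → +€60B.
Discount-window loan €39 billion: the loan is credited to the bank's reserve account → +€39B.
OMO sale (to banks) €89 billion: the buying banks pay out of their reserve balances → −€89B.
Government account inflow €35 billion: funds move from bank reserves into the government account → −€35B.
Net: 60 + 39 − 89 − 35 = -€25 billion.

-€25 billion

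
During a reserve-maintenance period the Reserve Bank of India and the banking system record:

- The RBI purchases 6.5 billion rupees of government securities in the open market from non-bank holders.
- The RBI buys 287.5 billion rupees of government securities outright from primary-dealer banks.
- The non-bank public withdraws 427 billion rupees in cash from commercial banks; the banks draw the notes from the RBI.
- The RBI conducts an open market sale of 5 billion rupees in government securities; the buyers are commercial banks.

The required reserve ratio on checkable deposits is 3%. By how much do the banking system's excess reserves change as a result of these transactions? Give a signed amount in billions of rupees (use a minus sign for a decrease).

-125.385 billion

Asset purchase (from non-banks) 6.5 billion rupees: reserves +6.5B, deposits +6.5B.
OMO purchase (from banks) 287.5 billion rupees: reserves +287.5B, deposits 0.
Currency withdrawal 427 billion rupees: reserves −427B, deposits −427B.
OMO sale (to banks) 5 billion rupees: reserves −5B, deposits 0.
Totals: Δreserves = −138B, Δdeposits = −420.5B.
Δrequired reserves = 3% × −420.5B = −12.615B.
Δexcess reserves = Δreserves − Δrequired = −138B − (−12.615B) = -125.385 billion.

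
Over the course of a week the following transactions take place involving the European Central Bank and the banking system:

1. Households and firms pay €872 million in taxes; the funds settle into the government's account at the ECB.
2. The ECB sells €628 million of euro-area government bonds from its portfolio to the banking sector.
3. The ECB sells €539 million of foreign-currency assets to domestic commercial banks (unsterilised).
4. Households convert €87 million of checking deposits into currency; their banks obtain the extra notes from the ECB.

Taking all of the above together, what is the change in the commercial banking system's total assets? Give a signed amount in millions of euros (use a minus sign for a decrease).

Government account inflow €872 million: bank balance sheets shrink → −€872M.
OMO sale (to banks) €628 million: just an asset swap on bank balance sheets → 0.
FX sale €539 million: just an asset swap on bank balance sheets → 0.
Currency withdrawal €87 million: bank balance sheets shrink → −€87M.
Net: −872 + 0 + 0 − 87 = -€959 million.

-€959 million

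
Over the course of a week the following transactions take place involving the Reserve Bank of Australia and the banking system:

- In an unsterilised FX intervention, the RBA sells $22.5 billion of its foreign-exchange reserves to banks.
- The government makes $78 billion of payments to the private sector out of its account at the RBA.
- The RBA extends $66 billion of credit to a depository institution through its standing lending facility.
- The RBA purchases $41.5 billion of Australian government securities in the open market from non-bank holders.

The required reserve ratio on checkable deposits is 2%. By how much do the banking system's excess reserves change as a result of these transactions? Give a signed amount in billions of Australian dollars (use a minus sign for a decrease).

FX sale $22.5 billion: reserves −$22.5B, deposits 0.
Government spending $78 billion: reserves +$78B, deposits +$78B.
Discount-window loan $66 billion: reserves +$66B, deposits 0.
Asset purchase (from non-banks) $41.5 billion: reserves +$41.5B, deposits +$41.5B.
Totals: Δreserves = +$163B, Δdeposits = +$119.5B.
Δrequired reserves = 2% × +$119.5B = +$2.39B.
Δexcess reserves = Δreserves − Δrequired = +$163B − (+$2.39B) = +$160.61 billion.

+$160.61 billion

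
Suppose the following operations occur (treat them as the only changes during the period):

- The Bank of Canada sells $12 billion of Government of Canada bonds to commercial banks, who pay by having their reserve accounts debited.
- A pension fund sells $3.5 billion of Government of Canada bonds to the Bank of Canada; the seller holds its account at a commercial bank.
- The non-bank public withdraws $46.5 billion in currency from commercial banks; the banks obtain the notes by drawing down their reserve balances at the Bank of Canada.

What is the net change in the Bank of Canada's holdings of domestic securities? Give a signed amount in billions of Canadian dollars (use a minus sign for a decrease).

Bank of Canada balance sheet:
  Assets:      Securities −$8.5B
  Liabilities: Bank reserves −$55B, Currency in circulation +$46.5B
So the change in the Bank of Canada's holdings of domestic securities is -$8.5 billion.

-$8.5 billion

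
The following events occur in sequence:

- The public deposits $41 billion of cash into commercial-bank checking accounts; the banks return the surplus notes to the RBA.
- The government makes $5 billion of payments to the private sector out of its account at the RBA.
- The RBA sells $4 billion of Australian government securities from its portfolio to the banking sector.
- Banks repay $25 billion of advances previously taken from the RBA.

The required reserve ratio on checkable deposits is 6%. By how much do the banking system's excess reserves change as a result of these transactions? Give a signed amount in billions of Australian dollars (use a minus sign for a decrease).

Currency deposit $41 billion: reserves +$41B, deposits +$41B.
Government spending $5 billion: reserves +$5B, deposits +$5B.
OMO sale (to banks) $4 billion: reserves −$4B, deposits 0.
Discount-window repayment $25 billion: reserves −$25B, deposits 0.
Totals: Δreserves = +$17B, Δdeposits = +$46B.
Δrequired reserves = 6% × +$46B = +$2.76B.
Δexcess reserves = Δreserves − Δrequired = +$17B − (+$2.76B) = +$14.24 billion.

+$14.24 billion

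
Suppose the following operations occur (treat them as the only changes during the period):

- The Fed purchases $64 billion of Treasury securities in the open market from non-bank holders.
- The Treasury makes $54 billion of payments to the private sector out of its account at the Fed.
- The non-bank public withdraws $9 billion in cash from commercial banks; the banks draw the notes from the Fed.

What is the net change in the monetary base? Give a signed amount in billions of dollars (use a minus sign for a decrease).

Fed balance sheet:
  Assets:      Securities +$64B
  Liabilities: Bank reserves +$109B, Currency in circulation +$9B, Government deposits −$54B
Commercial banking system:
  Assets:      Reserves at CB +$109B
  Liabilities: Checkable deposits +$109B
Monetary base = currency + reserves: +$9B + (+$109B) = +$118 billion.

+$118 billion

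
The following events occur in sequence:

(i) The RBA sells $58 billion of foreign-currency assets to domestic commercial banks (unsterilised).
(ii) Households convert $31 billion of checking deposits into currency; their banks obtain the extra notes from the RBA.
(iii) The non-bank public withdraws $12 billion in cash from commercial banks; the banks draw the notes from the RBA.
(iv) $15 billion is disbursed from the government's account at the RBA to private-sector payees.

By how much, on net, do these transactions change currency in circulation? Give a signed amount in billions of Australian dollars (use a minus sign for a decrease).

+$43 billion

FX sale $58 billion: no currency enters or leaves circulation → 0.
Currency withdrawal $31 billion: notes leave the central bank → +$31B.
Currency withdrawal $12 billion: notes leave the central bank → +$12B.
Government spending $15 billion: no currency enters or leaves circulation → 0.
Net: 0 + 31 + 12 + 0 = +$43 billion.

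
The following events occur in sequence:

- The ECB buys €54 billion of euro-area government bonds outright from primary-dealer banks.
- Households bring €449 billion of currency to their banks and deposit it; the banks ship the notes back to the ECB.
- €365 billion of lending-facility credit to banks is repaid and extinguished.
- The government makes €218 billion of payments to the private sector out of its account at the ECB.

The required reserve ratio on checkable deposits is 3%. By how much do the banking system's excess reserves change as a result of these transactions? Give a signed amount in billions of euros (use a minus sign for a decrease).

OMO purchase (from banks) €54 billion: reserves +€54B, deposits 0.
Currency deposit €449 billion: reserves +€449B, deposits +€449B.
Discount-window repayment €365 billion: reserves −€365B, deposits 0.
Government spending €218 billion: reserves +€218B, deposits +€218B.
Totals: Δreserves = +€356B, Δdeposits = +€667B.
Δrequired reserves = 3% × +€667B = +€20.01B.
Δexcess reserves = Δreserves − Δrequired = +€356B − (+€20.01B) = +€335.99 billion.

+€335.99 billion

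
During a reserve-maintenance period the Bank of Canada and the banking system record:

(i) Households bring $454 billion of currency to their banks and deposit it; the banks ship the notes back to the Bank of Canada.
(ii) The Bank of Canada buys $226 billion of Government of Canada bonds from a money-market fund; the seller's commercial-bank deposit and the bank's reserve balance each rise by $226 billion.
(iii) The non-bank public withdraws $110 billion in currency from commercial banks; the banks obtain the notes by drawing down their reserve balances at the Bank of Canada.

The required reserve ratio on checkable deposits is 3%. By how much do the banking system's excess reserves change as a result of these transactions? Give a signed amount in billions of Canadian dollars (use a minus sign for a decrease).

+$552.9 billion

Currency deposit $454 billion: reserves +$454B, deposits +$454B.
Asset purchase (from non-banks) $226 billion: reserves +$226B, deposits +$226B.
Currency withdrawal $110 billion: reserves −$110B, deposits −$110B.
Totals: Δreserves = +$570B, Δdeposits = +$570B.
Δrequired reserves = 3% × +$570B = +$17.1B.
Δexcess reserves = Δreserves − Δrequired = +$570B − (+$17.1B) = +$552.9 billion.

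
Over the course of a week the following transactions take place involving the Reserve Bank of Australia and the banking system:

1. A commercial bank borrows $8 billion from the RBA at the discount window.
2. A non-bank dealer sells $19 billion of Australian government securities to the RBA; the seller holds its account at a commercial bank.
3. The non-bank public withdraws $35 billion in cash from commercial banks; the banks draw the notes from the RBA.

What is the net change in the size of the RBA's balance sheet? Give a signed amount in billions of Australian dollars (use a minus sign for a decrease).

+$27 billion

RBA balance sheet:
  Assets:      Securities +$19B, Loans to banks +$8B
  Liabilities: Bank reserves −$8B, Currency in circulation +$35B
Change in total RBA assets = +$27 billion.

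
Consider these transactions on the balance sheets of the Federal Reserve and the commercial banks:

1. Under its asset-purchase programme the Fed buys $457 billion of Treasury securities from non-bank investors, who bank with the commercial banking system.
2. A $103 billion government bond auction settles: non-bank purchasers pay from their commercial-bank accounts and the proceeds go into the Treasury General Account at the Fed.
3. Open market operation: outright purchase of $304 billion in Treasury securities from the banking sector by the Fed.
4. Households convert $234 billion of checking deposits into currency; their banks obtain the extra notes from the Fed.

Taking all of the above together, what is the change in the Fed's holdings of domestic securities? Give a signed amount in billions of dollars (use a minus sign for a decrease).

+$761 billion

Asset purchase (from non-banks) $457 billion: securities added to the Fed's portfolio → +$457B.
Government account inflow $103 billion: the Fed's securities portfolio is untouched → 0.
OMO purchase (from banks) $304 billion: securities added to the Fed's portfolio → +$304B.
Currency withdrawal $234 billion: the Fed's securities portfolio is untouched → 0.
Net: 457 + 0 + 304 + 0 = +$761 billion.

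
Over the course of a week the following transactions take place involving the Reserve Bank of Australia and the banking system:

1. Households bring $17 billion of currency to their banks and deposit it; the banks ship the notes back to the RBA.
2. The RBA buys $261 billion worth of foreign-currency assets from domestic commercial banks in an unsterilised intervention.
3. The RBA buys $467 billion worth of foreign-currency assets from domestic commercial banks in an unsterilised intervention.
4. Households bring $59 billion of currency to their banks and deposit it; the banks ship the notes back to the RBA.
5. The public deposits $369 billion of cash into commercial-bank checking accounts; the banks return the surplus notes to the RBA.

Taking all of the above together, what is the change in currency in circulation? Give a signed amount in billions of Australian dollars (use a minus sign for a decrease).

-$445 billion

Currency deposit $17 billion: notes return to the central bank → −$17B.
FX purchase $261 billion: no currency enters or leaves circulation → 0.
FX purchase $467 billion: no currency enters or leaves circulation → 0.
Currency deposit $59 billion: notes return to the central bank → −$59B.
Currency deposit $369 billion: notes return to the central bank → −$369B.
Net: −17 + 0 + 0 − 59 − 369 = -$445 billion.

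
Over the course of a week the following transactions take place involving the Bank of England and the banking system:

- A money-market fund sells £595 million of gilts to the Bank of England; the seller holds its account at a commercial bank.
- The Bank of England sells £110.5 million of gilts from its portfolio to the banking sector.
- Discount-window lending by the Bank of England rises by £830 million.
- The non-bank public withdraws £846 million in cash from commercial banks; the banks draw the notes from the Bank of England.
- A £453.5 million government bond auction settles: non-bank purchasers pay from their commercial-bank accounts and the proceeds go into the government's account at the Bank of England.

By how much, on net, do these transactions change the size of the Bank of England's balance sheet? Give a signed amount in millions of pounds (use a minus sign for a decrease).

+£1314.5 million

Bank of England balance sheet:
  Assets:      Securities +£484.5M, Loans to banks +£830M
  Liabilities: Bank reserves +£15M, Currency in circulation +£846M, Government deposits +£453.5M
Change in total Bank of England assets = +£1314.5 million.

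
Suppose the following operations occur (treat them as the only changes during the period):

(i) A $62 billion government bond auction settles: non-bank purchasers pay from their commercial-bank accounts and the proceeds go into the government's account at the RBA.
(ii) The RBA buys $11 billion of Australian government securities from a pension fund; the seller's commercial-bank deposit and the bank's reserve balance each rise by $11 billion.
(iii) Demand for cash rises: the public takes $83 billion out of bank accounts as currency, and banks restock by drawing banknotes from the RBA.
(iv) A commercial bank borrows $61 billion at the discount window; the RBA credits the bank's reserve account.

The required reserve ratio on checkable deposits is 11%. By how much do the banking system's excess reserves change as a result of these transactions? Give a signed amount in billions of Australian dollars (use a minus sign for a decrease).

-$58.26 billion

Government account inflow $62 billion: reserves −$62B, deposits −$62B.
Asset purchase (from non-banks) $11 billion: reserves +$11B, deposits +$11B.
Currency withdrawal $83 billion: reserves −$83B, deposits −$83B.
Discount-window loan $61 billion: reserves +$61B, deposits 0.
Totals: Δreserves = −$73B, Δdeposits = −$134B.
Δrequired reserves = 11% × −$134B = −$14.74B.
Δexcess reserves = Δreserves − Δrequired = −$73B − (−$14.74B) = -$58.26 billion.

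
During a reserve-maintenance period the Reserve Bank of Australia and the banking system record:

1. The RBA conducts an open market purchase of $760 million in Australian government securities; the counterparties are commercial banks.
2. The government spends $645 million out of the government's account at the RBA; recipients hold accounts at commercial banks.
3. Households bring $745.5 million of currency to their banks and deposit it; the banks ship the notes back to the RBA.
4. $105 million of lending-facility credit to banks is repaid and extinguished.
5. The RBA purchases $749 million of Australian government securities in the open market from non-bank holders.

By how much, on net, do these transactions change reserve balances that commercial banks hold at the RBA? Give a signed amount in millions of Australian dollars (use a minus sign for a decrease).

OMO purchase (from banks) $760 million: the RBA pays by crediting reserve accounts → +$760M.
Government spending $645 million: government payments flow into bank reserve accounts → +$645M.
Currency deposit $745.5 million: returned notes are swapped for reserve credit → +$745.5M.
Discount-window repayment $105 million: repayment is debited from reserves → −$105M.
Asset purchase (from non-banks) $749 million: the RBA pays by crediting reserve accounts → +$749M.
Net: 760 + 645 + 745.5 − 105 + 749 = +$2794.5 million.

+$2794.5 million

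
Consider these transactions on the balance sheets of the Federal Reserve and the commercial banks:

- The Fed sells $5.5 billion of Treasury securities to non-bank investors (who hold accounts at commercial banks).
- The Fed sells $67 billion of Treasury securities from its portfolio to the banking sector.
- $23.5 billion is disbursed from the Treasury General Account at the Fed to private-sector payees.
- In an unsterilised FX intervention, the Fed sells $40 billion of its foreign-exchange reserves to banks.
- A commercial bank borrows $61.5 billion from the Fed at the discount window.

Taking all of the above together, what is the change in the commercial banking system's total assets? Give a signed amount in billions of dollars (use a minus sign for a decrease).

Asset sale (to non-banks) $5.5 billion: bank balance sheets shrink → −$5.5B.
OMO sale (to banks) $67 billion: just an asset swap on bank balance sheets → 0.
Government spending $23.5 billion: bank balance sheets expand → +$23.5B.
FX sale $40 billion: just an asset swap on bank balance sheets → 0.
Discount-window loan $61.5 billion: bank balance sheets expand → +$61.5B.
Net: −5.5 + 0 + 23.5 + 0 + 61.5 = +$79.5 billion.

+$79.5 billion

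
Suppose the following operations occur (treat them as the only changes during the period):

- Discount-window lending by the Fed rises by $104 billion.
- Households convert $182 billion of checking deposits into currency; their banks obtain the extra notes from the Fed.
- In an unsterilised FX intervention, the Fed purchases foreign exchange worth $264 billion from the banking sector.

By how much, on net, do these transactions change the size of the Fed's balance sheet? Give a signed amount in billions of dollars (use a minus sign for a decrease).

+$368 billion

Discount-window loan $104 billion: a Fed asset is acquired → +$104B.
Currency withdrawal $182 billion: only the composition of liabilities changes → 0.
FX purchase $264 billion: a Fed asset is acquired → +$264B.
Net: 104 + 0 + 264 = +$368 billion.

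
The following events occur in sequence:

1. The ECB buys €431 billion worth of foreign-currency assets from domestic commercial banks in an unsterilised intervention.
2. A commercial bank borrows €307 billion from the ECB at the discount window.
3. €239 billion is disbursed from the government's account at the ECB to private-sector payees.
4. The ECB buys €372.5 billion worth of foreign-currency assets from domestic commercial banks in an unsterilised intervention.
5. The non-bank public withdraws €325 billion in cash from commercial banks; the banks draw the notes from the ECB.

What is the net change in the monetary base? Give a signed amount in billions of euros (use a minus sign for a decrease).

ECB balance sheet:
  Assets:      Loans to banks +€307B, Foreign assets +€803.5B
  Liabilities: Bank reserves +€1024.5B, Currency in circulation +€325B, Government deposits −€239B
Monetary base = currency + reserves: +€325B + (+€1024.5B) = +€1349.5 billion.

+€1349.5 billion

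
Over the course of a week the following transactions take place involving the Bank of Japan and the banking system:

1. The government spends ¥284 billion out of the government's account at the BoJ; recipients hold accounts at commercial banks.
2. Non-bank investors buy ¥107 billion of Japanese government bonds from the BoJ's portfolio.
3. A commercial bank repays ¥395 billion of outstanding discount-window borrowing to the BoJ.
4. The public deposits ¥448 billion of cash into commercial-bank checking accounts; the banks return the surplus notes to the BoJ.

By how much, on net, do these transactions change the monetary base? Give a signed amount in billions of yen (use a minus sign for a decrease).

-¥218 billion

Government spending ¥284 billion: a non-base liability converts back to reserves → +¥284B.
Asset sale (to non-banks) ¥107 billion: BoJ balance sheet contracts → −¥107B.
Discount-window repayment ¥395 billion: BoJ balance sheet contracts → −¥395B.
Currency deposit ¥448 billion: just a shift between currency and reserves — both are base money → 0.
Net: 284 − 107 − 395 + 0 = -¥218 billion.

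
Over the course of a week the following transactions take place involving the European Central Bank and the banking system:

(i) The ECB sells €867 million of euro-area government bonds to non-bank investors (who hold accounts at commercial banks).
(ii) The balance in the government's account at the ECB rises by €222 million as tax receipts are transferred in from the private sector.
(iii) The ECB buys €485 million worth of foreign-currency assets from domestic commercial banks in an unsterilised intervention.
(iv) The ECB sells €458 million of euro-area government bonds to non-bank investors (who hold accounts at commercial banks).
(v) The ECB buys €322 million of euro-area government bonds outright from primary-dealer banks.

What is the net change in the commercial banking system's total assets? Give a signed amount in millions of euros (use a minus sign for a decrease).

ECB balance sheet:
  Assets:      Securities −€1003M, Foreign assets +€485M
  Liabilities: Bank reserves −€740M, Government deposits +€222M
Commercial banking system:
  Assets:      Reserves at CB −€740M, Securities −€322M, Foreign assets −€485M
  Liabilities: Checkable deposits −€1547M
Change in total bank assets = -€1547 million.

-€1547 million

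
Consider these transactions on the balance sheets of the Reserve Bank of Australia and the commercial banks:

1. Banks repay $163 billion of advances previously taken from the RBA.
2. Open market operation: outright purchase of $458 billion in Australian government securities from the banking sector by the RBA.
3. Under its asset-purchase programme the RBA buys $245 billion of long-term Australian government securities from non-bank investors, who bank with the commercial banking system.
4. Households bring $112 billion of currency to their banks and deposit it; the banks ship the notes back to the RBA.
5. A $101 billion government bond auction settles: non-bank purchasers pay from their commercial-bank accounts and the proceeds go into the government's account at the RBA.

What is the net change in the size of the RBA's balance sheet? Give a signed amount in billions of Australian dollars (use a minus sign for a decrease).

+$540 billion

RBA balance sheet:
  Assets:      Securities +$703B, Loans to banks −$163B
  Liabilities: Bank reserves +$551B, Currency in circulation −$112B, Government deposits +$101B
Change in total RBA assets = +$540 billion.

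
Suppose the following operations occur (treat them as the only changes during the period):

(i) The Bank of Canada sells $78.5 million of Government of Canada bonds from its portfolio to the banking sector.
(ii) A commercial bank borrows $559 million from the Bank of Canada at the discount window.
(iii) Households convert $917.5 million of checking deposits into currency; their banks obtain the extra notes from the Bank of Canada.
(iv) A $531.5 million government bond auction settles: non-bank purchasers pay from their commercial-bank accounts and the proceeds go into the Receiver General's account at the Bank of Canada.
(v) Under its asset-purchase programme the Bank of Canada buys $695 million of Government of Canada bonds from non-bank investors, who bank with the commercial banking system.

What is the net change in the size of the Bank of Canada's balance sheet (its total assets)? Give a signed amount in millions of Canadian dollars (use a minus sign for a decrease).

Bank of Canada balance sheet:
  Assets:      Securities +$616.5M, Loans to banks +$559M
  Liabilities: Bank reserves −$273.5M, Currency in circulation +$917.5M, Government deposits +$531.5M
Change in total Bank of Canada assets = +$1175.5 million.

+$1175.5 million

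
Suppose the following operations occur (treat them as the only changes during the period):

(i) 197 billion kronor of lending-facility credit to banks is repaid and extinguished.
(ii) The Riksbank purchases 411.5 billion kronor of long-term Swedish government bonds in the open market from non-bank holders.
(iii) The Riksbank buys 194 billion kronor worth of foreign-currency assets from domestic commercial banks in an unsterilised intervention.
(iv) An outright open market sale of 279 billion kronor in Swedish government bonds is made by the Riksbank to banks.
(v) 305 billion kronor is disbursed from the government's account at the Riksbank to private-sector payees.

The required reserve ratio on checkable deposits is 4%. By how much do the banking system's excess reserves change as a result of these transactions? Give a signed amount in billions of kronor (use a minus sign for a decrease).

Discount-window repayment 197 billion kronor: reserves −197B, deposits 0.
Asset purchase (from non-banks) 411.5 billion kronor: reserves +411.5B, deposits +411.5B.
FX purchase 194 billion kronor: reserves +194B, deposits 0.
OMO sale (to banks) 279 billion kronor: reserves −279B, deposits 0.
Government spending 305 billion kronor: reserves +305B, deposits +305B.
Totals: Δreserves = +434.5B, Δdeposits = +716.5B.
Δrequired reserves = 4% × +716.5B = +28.66B.
Δexcess reserves = Δreserves − Δrequired = +434.5B − (+28.66B) = +405.84 billion.

+405.84 billion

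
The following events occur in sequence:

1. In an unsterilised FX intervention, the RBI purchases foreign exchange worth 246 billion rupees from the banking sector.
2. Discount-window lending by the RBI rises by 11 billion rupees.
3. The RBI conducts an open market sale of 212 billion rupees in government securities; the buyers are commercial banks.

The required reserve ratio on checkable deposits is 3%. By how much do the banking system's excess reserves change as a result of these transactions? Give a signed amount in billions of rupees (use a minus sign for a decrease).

+45 billion

FX purchase 246 billion rupees: reserves +246B, deposits 0.
Discount-window loan 11 billion rupees: reserves +11B, deposits 0.
OMO sale (to banks) 212 billion rupees: reserves −212B, deposits 0.
Totals: Δreserves = +45B, Δdeposits = 0.
Δrequired reserves = 3% × 0 = 0.
Δexcess reserves = Δreserves − Δrequired = +45B − (0) = +45 billion.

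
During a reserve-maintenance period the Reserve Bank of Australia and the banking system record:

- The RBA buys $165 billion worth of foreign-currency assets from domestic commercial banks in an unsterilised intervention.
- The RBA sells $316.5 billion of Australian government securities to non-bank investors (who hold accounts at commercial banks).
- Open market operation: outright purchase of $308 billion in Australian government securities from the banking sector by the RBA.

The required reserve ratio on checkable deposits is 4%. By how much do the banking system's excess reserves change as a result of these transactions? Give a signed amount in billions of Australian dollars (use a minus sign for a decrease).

FX purchase $165 billion: reserves +$165B, deposits 0.
Asset sale (to non-banks) $316.5 billion: reserves −$316.5B, deposits −$316.5B.
OMO purchase (from banks) $308 billion: reserves +$308B, deposits 0.
Totals: Δreserves = +$156.5B, Δdeposits = −$316.5B.
Δrequired reserves = 4% × −$316.5B = −$12.66B.
Δexcess reserves = Δreserves − Δrequired = +$156.5B − (−$12.66B) = +$169.16 billion.

+$169.16 billion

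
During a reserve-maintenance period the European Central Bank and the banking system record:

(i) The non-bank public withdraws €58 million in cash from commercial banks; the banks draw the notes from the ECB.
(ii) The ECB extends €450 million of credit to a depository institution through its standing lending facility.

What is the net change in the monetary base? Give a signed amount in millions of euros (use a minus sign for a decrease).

+€450 million

ECB balance sheet:
  Assets:      Loans to banks +€450M
  Liabilities: Bank reserves +€392M, Currency in circulation +€58M
Commercial banking system:
  Assets:      Reserves at CB +€392M
  Liabilities: Checkable deposits −€58M, Borrowings from CB +€450M
Monetary base = currency + reserves: +€58M + (+€392M) = +€450 million.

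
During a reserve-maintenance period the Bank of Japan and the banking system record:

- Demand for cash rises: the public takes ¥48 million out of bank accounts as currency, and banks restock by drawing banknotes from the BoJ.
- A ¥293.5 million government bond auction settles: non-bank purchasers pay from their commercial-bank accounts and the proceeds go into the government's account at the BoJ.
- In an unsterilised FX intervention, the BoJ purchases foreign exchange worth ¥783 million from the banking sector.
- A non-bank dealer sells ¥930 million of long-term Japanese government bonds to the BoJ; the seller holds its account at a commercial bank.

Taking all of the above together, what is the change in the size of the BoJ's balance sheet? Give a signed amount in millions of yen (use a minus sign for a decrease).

Currency withdrawal ¥48 million: only the composition of liabilities changes → 0.
Government account inflow ¥293.5 million: only the composition of liabilities changes → 0.
FX purchase ¥783 million: a BoJ asset is acquired → +¥783M.
Asset purchase (from non-banks) ¥930 million: a BoJ asset is acquired → +¥930M.
Net: 0 + 0 + 783 + 930 = +¥1713 million.

+¥1713 million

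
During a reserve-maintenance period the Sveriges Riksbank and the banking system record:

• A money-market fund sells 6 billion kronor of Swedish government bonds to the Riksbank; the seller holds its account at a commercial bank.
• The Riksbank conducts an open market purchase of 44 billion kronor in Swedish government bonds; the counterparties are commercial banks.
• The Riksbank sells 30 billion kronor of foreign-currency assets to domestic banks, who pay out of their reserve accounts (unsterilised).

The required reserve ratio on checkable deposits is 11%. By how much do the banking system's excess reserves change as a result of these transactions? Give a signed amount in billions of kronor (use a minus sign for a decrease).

+19.34 billion

Asset purchase (from non-banks) 6 billion kronor: reserves +6B, deposits +6B.
OMO purchase (from banks) 44 billion kronor: reserves +44B, deposits 0.
FX sale 30 billion kronor: reserves −30B, deposits 0.
Totals: Δreserves = +20B, Δdeposits = +6B.
Δrequired reserves = 11% × +6B = +0.66B.
Δexcess reserves = Δreserves − Δrequired = +20B − (+0.66B) = +19.34 billion.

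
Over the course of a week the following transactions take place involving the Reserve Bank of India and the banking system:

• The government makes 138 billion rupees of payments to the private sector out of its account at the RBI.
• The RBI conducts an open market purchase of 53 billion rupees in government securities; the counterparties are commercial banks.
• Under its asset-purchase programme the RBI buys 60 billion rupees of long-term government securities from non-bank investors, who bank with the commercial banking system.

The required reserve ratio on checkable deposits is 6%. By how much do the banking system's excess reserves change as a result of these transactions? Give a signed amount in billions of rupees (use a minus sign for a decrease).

+239.12 billion

Government spending 138 billion rupees: reserves +138B, deposits +138B.
OMO purchase (from banks) 53 billion rupees: reserves +53B, deposits 0.
Asset purchase (from non-banks) 60 billion rupees: reserves +60B, deposits +60B.
Totals: Δreserves = +251B, Δdeposits = +198B.
Δrequired reserves = 6% × +198B = +11.88B.
Δexcess reserves = Δreserves − Δrequired = +251B − (+11.88B) = +239.12 billion.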